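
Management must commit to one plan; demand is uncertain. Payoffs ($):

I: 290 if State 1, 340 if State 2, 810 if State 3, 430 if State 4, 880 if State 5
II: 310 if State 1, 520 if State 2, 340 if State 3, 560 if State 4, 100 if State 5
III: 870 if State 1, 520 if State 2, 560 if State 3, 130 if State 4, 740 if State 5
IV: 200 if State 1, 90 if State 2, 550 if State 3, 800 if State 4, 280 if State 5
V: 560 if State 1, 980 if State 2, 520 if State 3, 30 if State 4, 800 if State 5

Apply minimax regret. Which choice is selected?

I

Column bests: State 1=870, State 2=980, State 3=810, State 4=800, State 5=880.
I regrets: 580, 640, 0, 370, 0 → max 640
II regrets: 560, 460, 470, 240, 780 → max 780
III regrets: 0, 460, 250, 670, 140 → max 670
IV regrets: 670, 890, 260, 0, 600 → max 890
V regrets: 310, 0, 290, 770, 80 → max 770
Smallest max regret = 640 → I.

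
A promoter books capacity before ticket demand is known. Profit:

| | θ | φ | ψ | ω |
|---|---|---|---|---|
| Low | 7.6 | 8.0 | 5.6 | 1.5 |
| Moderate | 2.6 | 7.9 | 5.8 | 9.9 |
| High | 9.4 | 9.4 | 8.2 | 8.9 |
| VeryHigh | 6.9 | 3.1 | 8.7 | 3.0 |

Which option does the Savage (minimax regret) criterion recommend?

Column bests: θ=9.4, φ=9.4, ψ=8.7, ω=9.9.
Low regrets: 1.8, 1.4, 3.1, 8.4 → max 8.4
Moderate regrets: 6.8, 1.5, 2.9, 0.0 → max 6.8
High regrets: 0.0, 0.0, 0.5, 1.0 → max 1.0
VeryHigh regrets: 2.5, 6.3, 0.0, 6.9 → max 6.9
Smallest max regret = 1.0 → High.

High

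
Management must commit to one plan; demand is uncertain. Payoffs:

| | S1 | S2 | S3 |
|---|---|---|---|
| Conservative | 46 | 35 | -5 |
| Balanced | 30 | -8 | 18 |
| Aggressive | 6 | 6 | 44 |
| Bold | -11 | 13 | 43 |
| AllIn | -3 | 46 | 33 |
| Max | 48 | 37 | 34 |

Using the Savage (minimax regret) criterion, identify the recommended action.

Column bests: S1=48, S2=46, S3=44.
Conservative regrets: 2, 11, 49 → max 49
Balanced regrets: 18, 54, 26 → max 54
Aggressive regrets: 42, 40, 0 → max 42
Bold regrets: 59, 33, 1 → max 59
AllIn regrets: 51, 0, 11 → max 51
Max regrets: 0, 9, 10 → max 10
Smallest max regret = 10 → Max.

Max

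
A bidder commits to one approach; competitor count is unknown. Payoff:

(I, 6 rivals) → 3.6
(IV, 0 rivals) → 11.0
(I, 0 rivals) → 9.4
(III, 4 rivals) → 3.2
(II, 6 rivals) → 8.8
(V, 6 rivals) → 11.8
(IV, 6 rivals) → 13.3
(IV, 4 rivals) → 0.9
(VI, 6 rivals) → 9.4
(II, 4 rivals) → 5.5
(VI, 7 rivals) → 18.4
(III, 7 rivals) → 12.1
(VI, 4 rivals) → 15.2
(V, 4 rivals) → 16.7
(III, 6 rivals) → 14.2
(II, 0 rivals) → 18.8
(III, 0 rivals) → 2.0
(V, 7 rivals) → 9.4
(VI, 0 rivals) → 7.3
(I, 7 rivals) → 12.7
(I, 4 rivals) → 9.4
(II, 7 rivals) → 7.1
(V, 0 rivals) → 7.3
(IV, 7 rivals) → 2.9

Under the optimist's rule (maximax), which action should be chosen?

Row maxima: I=12.7, II=18.8, III=14.2, IV=13.3, V=16.7, VI=18.4
Best best-case = 18.8 → II.

II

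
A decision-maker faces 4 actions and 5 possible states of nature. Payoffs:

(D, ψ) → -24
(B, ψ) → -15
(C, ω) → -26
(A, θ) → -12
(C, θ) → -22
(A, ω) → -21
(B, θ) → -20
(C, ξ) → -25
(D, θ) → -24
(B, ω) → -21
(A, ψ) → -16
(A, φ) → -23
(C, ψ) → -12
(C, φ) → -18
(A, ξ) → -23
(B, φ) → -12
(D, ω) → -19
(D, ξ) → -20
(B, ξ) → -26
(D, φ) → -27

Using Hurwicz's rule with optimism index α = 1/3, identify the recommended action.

A

A: 1/3·(-12) + 2/3·(-23) = -58/3
B: 1/3·(-12) + 2/3·(-26) = -64/3
C: 1/3·(-12) + 2/3·(-26) = -64/3
D: 1/3·(-19) + 2/3·(-27) = -73/3
Highest Hurwicz score = -58/3 → A.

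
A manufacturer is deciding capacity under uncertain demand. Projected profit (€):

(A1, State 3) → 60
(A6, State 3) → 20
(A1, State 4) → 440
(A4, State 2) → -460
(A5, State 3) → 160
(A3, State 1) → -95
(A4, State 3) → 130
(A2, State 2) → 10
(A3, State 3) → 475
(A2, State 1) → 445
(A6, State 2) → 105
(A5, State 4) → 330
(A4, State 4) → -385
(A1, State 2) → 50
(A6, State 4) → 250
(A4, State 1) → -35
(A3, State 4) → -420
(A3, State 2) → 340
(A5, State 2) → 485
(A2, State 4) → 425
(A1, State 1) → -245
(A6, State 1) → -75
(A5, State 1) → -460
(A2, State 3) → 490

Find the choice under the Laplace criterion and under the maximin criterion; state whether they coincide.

laplace → A2; maximin → A2 (agree)

Row averages: A1=76.25, A2=342.5, A3=75, A4=-187.5, A5=128.75, A6=75
Highest average = 342.5 → A2.
Row minima: A1=-245, A2=10, A3=-420, A4=-460, A5=-460, A6=-75
Best worst-case = 10 → A2.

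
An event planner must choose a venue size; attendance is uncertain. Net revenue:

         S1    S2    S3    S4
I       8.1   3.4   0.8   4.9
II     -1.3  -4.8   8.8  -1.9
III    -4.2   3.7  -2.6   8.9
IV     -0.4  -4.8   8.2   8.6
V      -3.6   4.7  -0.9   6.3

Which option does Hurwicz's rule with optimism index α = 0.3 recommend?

I: 0.3·8.1 + 0.7·0.8 = 2.99
II: 0.3·8.8 + 0.7·(-4.8) = -0.72
III: 0.3·8.9 + 0.7·(-4.2) = -0.27
IV: 0.3·8.6 + 0.7·(-4.8) = -0.78
V: 0.3·6.3 + 0.7·(-3.6) = -0.63
Highest Hurwicz score = 2.99 → I.

I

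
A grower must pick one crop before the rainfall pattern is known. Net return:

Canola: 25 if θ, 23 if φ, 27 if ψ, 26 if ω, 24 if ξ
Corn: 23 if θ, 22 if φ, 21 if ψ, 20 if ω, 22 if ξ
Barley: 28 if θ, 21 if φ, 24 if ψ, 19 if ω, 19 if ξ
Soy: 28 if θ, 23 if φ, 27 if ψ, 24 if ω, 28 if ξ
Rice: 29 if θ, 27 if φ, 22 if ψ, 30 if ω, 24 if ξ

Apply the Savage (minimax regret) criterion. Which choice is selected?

Canola

Column bests: θ=29, φ=27, ψ=27, ω=30, ξ=28.
Canola regrets: 4, 4, 0, 4, 4 → max 4
Corn regrets: 6, 5, 6, 10, 6 → max 10
Barley regrets: 1, 6, 3, 11, 9 → max 11
Soy regrets: 1, 4, 0, 6, 0 → max 6
Rice regrets: 0, 0, 5, 0, 4 → max 5
Smallest max regret = 4 → Canola.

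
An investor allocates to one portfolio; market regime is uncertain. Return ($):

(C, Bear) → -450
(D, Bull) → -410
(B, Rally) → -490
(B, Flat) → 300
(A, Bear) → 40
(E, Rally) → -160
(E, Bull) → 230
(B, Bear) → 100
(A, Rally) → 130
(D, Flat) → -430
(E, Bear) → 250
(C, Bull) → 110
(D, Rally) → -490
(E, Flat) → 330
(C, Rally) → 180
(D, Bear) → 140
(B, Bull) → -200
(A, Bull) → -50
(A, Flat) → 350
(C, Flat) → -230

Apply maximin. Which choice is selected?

Row minima: A=-50, B=-490, C=-450, D=-490, E=-160
Best worst-case = -50 → A.

A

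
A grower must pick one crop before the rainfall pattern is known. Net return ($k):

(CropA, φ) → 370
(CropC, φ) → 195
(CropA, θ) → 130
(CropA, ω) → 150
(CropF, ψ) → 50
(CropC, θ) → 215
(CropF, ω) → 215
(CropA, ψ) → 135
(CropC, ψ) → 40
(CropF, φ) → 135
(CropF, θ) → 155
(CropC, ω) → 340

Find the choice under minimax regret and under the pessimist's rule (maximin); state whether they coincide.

Column bests: θ=215, φ=370, ψ=135, ω=340.
CropA regrets: 85, 0, 0, 190 → max 190
CropF regrets: 60, 235, 85, 125 → max 235
CropC regrets: 0, 175, 95, 0 → max 175
Smallest max regret = 175 → CropC.
Row minima: CropA=130, CropF=50, CropC=40
Best worst-case = 130 → CropA.

minimax regret → CropC; maximin → CropA (disagree)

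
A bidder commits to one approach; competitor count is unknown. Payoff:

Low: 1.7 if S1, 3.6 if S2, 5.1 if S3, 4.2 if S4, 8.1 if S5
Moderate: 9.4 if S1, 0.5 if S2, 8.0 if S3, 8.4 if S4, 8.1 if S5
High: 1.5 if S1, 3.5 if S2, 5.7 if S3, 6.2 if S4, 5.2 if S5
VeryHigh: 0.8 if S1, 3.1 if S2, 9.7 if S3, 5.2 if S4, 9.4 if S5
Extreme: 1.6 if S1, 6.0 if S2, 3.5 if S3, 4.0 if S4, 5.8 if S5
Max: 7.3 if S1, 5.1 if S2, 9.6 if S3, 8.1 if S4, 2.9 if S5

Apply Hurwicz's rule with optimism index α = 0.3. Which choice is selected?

Low: 0.3·8.1 + 0.7·1.7 = 3.62
Moderate: 0.3·9.4 + 0.7·0.5 = 3.17
High: 0.3·6.2 + 0.7·1.5 = 2.91
VeryHigh: 0.3·9.7 + 0.7·0.8 = 3.47
Extreme: 0.3·6.0 + 0.7·1.6 = 2.92
Max: 0.3·9.6 + 0.7·2.9 = 4.91
Highest Hurwicz score = 4.91 → Max.

Max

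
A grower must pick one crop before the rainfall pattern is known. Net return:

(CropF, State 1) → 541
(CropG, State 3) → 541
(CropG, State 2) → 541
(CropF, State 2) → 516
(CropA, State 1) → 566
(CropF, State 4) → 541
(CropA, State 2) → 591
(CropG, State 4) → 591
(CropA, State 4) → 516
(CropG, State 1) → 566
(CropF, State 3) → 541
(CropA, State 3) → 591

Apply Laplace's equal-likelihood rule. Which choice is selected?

Row averages: CropF=534.75, CropA=566, CropG=559.75
Highest average = 566 → CropA.

CropA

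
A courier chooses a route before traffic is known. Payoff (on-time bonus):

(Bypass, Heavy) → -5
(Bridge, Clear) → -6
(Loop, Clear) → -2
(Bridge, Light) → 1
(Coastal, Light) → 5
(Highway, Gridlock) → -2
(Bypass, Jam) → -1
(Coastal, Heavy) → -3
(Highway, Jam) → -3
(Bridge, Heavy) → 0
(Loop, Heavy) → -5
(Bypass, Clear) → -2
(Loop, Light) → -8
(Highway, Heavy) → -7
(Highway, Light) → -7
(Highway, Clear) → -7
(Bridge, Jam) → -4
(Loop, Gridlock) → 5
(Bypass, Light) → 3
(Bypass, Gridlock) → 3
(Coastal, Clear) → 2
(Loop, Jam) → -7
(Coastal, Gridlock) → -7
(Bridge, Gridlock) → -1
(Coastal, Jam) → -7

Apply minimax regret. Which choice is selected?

Column bests: Clear=2, Light=5, Heavy=0, Jam=-1, Gridlock=5.
Highway regrets: 9, 12, 7, 2, 7 → max 12
Bypass regrets: 4, 2, 5, 0, 2 → max 5
Loop regrets: 4, 13, 5, 6, 0 → max 13
Coastal regrets: 0, 0, 3, 6, 12 → max 12
Bridge regrets: 8, 4, 0, 3, 6 → max 8
Smallest max regret = 5 → Bypass.

Bypass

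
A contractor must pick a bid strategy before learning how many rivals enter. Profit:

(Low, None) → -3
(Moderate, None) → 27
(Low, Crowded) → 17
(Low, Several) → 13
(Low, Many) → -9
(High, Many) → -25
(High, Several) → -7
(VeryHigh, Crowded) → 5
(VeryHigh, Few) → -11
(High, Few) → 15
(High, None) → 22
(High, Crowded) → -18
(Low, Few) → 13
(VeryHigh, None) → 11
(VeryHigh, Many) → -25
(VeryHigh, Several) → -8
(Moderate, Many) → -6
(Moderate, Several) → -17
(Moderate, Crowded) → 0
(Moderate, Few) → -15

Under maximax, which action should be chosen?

Row maxima: Low=17, Moderate=27, High=22, VeryHigh=11
Best best-case = 27 → Moderate.

Moderate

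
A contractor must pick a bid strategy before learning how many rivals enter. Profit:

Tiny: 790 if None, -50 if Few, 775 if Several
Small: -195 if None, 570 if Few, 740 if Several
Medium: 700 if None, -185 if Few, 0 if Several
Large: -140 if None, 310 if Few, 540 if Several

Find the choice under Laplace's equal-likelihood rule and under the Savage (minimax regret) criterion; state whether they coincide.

Row averages: Tiny=505, Small=1115/3, Medium=515/3, Large=710/3
Highest average = 505 → Tiny.
Column bests: None=790, Few=570, Several=775.
Tiny regrets: 0, 620, 0 → max 620
Small regrets: 985, 0, 35 → max 985
Medium regrets: 90, 755, 775 → max 775
Large regrets: 930, 260, 235 → max 930
Smallest max regret = 620 → Tiny.

laplace → Tiny; minimax regret → Tiny (agree)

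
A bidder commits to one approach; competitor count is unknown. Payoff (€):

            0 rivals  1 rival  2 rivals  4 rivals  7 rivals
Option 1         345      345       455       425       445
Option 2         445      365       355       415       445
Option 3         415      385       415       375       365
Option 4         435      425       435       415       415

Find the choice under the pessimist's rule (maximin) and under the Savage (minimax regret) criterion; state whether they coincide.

maximin → Option 4; minimax regret → Option 4 (agree)

Row minima: Option 1=345, Option 2=355, Option 3=365, Option 4=415
Best worst-case = 415 → Option 4.
Column bests: 0 rivals=445, 1 rival=425, 2 rivals=455, 4 rivals=425, 7 rivals=445.
Option 1 regrets: 100, 80, 0, 0, 0 → max 100
Option 2 regrets: 0, 60, 100, 10, 0 → max 100
Option 3 regrets: 30, 40, 40, 50, 80 → max 80
Option 4 regrets: 10, 0, 20, 10, 30 → max 30
Smallest max regret = 30 → Option 4.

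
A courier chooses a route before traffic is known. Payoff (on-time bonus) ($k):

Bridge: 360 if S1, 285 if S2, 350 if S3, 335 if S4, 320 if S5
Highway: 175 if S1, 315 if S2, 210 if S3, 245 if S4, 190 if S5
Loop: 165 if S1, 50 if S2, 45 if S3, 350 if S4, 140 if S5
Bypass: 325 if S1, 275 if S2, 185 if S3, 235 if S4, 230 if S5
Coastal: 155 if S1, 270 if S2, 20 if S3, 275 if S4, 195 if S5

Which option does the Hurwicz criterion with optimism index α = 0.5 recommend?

Bridge

Bridge: 0.5·360 + 0.5·285 = 322.5
Highway: 0.5·315 + 0.5·175 = 245
Loop: 0.5·350 + 0.5·45 = 197.5
Bypass: 0.5·325 + 0.5·185 = 255
Coastal: 0.5·275 + 0.5·20 = 147.5
Highest Hurwicz score = 322.5 → Bridge.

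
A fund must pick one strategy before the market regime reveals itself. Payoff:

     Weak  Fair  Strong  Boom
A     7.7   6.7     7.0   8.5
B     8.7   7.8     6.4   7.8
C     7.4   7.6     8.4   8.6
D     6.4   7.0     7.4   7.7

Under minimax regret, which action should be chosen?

Column bests: Weak=8.7, Fair=7.8, Strong=8.4, Boom=8.6.
A regrets: 1.0, 1.1, 1.4, 0.1 → max 1.4
B regrets: 0.0, 0.0, 2.0, 0.8 → max 2.0
C regrets: 1.3, 0.2, 0.0, 0.0 → max 1.3
D regrets: 2.3, 0.8, 1.0, 0.9 → max 2.3
Smallest max regret = 1.3 → C.

C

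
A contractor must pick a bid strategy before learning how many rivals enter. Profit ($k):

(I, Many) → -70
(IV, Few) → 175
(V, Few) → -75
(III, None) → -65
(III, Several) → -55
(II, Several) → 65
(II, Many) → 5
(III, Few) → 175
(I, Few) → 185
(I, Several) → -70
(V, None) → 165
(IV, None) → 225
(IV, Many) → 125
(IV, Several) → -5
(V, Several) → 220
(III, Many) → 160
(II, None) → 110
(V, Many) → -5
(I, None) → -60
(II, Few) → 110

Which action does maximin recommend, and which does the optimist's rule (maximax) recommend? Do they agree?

maximin → II; maximax → IV (disagree)

Row minima: I=-70, II=5, III=-65, IV=-5, V=-75
Best worst-case = 5 → II.
Row maxima: I=185, II=110, III=175, IV=225, V=220
Best best-case = 225 → IV.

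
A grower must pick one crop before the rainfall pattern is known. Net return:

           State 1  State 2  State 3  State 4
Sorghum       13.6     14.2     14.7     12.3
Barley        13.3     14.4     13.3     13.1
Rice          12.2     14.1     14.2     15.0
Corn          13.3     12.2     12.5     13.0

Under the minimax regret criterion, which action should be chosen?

Column bests: State 1=13.6, State 2=14.4, State 3=14.7, State 4=15.0.
Sorghum regrets: 0.0, 0.2, 0.0, 2.7 → max 2.7
Barley regrets: 0.3, 0.0, 1.4, 1.9 → max 1.9
Rice regrets: 1.4, 0.3, 0.5, 0.0 → max 1.4
Corn regrets: 0.3, 2.2, 2.2, 2.0 → max 2.2
Smallest max regret = 1.4 → Rice.

Rice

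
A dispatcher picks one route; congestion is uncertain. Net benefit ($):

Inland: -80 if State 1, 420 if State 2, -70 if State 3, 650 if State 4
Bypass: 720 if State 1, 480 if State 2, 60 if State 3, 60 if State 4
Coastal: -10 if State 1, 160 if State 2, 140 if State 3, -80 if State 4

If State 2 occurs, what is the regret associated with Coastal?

320

Best payoff under State 2 is 480.
Regret = 480 − 160 = 320.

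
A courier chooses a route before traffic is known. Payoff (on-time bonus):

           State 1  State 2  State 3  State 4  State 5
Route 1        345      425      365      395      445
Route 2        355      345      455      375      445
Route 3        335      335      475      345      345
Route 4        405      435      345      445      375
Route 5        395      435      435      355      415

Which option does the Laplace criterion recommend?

Row averages: Route 1=395, Route 2=395, Route 3=367, Route 4=401, Route 5=407
Highest average = 407 → Route 5.

Route 5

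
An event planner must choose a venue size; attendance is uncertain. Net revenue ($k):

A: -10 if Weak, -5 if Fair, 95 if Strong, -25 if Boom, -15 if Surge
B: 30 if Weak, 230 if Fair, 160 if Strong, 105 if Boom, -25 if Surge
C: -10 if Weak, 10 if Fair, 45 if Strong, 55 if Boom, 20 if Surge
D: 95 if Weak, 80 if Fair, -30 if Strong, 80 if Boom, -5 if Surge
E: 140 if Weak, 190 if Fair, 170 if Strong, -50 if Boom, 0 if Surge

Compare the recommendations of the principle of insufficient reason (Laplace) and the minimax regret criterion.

laplace → B; minimax regret → B (agree)

Row averages: A=8, B=100, C=24, D=44, E=90
Highest average = 100 → B.
Column bests: Weak=140, Fair=230, Strong=170, Boom=105, Surge=20.
A regrets: 150, 235, 75, 130, 35 → max 235
B regrets: 110, 0, 10, 0, 45 → max 110
C regrets: 150, 220, 125, 50, 0 → max 220
D regrets: 45, 150, 200, 25, 25 → max 200
E regrets: 0, 40, 0, 155, 20 → max 155
Smallest max regret = 110 → B.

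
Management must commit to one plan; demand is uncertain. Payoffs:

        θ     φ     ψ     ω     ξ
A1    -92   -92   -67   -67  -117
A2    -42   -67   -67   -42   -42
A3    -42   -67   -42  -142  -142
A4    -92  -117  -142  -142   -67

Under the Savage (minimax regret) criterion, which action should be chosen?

Column bests: θ=-42, φ=-67, ψ=-42, ω=-42, ξ=-42.
A1 regrets: 50, 25, 25, 25, 75 → max 75
A2 regrets: 0, 0, 25, 0, 0 → max 25
A3 regrets: 0, 0, 0, 100, 100 → max 100
A4 regrets: 50, 50, 100, 100, 25 → max 100
Smallest max regret = 25 → A2.

A2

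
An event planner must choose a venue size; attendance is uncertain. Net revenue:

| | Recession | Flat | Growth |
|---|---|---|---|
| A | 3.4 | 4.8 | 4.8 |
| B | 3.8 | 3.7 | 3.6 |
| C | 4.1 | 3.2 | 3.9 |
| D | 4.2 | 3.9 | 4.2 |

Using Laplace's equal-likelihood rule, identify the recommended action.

Row averages: A=13/3, B=3.7, C=56/15, D=4.1
Highest average = 13/3 → A.

A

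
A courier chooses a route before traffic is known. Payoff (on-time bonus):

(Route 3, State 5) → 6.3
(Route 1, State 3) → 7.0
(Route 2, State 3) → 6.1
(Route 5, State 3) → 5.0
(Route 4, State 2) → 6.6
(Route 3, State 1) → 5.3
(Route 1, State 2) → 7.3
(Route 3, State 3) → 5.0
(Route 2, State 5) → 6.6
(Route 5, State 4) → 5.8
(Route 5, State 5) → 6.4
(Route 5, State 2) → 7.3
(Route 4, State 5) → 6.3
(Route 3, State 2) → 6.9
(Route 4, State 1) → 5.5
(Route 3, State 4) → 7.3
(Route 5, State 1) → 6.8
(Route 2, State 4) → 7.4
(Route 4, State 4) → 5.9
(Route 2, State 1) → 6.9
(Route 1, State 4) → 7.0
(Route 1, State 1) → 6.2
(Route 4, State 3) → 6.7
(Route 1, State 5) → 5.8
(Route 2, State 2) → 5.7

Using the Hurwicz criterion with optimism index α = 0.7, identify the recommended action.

Route 2

Route 1: 0.7·7.3 + 0.3·5.8 = 6.85
Route 2: 0.7·7.4 + 0.3·5.7 = 6.89
Route 3: 0.7·7.3 + 0.3·5.0 = 6.61
Route 4: 0.7·6.7 + 0.3·5.5 = 6.34
Route 5: 0.7·7.3 + 0.3·5.0 = 6.61
Highest Hurwicz score = 6.89 → Route 2.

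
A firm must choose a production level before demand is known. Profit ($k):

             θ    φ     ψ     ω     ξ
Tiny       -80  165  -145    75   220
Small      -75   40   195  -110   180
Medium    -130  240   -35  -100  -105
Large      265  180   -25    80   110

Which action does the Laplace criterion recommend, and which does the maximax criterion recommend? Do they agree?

laplace → Large; maximax → Large (agree)

Row averages: Tiny=47, Small=46, Medium=-26, Large=122
Highest average = 122 → Large.
Row maxima: Tiny=220, Small=195, Medium=240, Large=265
Best best-case = 265 → Large.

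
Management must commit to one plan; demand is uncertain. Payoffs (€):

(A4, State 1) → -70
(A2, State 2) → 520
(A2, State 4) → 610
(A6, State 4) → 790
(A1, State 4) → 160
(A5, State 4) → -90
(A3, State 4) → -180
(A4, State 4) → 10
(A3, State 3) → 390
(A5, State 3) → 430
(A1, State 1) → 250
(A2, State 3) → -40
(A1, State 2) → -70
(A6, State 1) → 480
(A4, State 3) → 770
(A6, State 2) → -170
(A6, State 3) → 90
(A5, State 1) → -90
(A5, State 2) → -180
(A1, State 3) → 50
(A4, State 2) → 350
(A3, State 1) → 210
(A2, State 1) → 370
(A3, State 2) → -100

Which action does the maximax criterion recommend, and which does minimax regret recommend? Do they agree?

Row maxima: A1=250, A2=610, A3=390, A4=770, A5=430, A6=790
Best best-case = 790 → A6.
Column bests: State 1=480, State 2=520, State 3=770, State 4=790.
A1 regrets: 230, 590, 720, 630 → max 720
A2 regrets: 110, 0, 810, 180 → max 810
A3 regrets: 270, 620, 380, 970 → max 970
A4 regrets: 550, 170, 0, 780 → max 780
A5 regrets: 570, 700, 340, 880 → max 880
A6 regrets: 0, 690, 680, 0 → max 690
Smallest max regret = 690 → A6.

maximax → A6; minimax regret → A6 (agree)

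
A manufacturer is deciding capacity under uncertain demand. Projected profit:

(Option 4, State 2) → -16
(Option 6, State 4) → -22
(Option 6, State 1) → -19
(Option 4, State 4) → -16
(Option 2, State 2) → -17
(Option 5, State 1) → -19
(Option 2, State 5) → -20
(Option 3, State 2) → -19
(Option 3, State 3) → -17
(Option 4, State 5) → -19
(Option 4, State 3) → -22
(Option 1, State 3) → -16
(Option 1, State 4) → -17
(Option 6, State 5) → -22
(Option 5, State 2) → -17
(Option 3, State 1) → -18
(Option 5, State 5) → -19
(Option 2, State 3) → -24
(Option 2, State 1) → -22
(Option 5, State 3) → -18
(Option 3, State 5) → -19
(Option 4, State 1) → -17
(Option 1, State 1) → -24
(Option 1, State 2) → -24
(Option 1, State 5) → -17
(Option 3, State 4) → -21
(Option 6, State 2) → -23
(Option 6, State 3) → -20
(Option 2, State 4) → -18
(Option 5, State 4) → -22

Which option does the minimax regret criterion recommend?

Column bests: State 1=-17, State 2=-16, State 3=-16, State 4=-16, State 5=-17.
Option 1 regrets: 7, 8, 0, 1, 0 → max 8
Option 2 regrets: 5, 1, 8, 2, 3 → max 8
Option 3 regrets: 1, 3, 1, 5, 2 → max 5
Option 4 regrets: 0, 0, 6, 0, 2 → max 6
Option 5 regrets: 2, 1, 2, 6, 2 → max 6
Option 6 regrets: 2, 7, 4, 6, 5 → max 7
Smallest max regret = 5 → Option 3.

Option 3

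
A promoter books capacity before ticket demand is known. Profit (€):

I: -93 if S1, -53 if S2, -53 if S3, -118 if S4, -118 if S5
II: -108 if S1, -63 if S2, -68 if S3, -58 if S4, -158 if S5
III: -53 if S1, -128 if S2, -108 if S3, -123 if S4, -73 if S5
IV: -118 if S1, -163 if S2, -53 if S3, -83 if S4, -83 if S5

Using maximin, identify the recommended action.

I

Row minima: I=-118, II=-158, III=-128, IV=-163
Best worst-case = -118 → I.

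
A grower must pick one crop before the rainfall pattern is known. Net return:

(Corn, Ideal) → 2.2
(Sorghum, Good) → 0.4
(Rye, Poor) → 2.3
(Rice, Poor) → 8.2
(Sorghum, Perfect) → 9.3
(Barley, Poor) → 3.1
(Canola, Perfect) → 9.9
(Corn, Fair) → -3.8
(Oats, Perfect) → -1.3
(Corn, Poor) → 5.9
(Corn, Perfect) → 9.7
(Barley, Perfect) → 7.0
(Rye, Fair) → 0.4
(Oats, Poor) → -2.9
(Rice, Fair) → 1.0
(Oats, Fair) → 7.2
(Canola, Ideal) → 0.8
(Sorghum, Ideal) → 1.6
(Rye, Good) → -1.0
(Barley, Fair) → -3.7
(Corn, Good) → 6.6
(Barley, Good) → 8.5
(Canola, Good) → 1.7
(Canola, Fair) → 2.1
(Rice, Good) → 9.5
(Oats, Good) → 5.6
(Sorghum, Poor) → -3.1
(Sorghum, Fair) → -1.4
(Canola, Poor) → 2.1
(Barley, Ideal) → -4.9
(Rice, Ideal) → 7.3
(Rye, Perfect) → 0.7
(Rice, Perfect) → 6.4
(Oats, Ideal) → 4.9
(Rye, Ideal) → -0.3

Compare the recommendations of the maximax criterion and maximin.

maximax → Canola; maximin → Rice (disagree)

Row maxima: Corn=9.7, Rice=9.5, Canola=9.9, Barley=8.5, Sorghum=9.3, Rye=2.3, Oats=7.2
Best best-case = 9.9 → Canola.
Row minima: Corn=-3.8, Rice=1.0, Canola=0.8, Barley=-4.9, Sorghum=-3.1, Rye=-1.0, Oats=-2.9
Best worst-case = 1.0 → Rice.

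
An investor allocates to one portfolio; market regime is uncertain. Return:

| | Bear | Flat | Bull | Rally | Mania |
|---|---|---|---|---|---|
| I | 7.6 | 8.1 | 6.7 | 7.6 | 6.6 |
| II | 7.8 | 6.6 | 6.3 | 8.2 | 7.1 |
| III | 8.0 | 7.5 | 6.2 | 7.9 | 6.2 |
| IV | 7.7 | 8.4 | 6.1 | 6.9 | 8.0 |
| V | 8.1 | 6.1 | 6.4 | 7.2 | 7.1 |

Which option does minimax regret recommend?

Column bests: Bear=8.1, Flat=8.4, Bull=6.7, Rally=8.2, Mania=8.0.
I regrets: 0.5, 0.3, 0.0, 0.6, 1.4 → max 1.4
II regrets: 0.3, 1.8, 0.4, 0.0, 0.9 → max 1.8
III regrets: 0.1, 0.9, 0.5, 0.3, 1.8 → max 1.8
IV regrets: 0.4, 0.0, 0.6, 1.3, 0.0 → max 1.3
V regrets: 0.0, 2.3, 0.3, 1.0, 0.9 → max 2.3
Smallest max regret = 1.3 → IV.

IV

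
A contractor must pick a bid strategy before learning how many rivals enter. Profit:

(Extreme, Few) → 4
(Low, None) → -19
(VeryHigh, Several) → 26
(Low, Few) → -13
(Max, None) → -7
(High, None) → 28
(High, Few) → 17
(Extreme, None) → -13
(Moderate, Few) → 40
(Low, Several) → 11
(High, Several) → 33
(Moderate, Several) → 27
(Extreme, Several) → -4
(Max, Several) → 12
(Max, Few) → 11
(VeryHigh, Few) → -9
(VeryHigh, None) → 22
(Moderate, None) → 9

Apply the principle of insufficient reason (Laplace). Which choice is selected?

High

Row averages: Low=-7, Moderate=76/3, High=26, VeryHigh=13, Extreme=-13/3, Max=16/3
Highest average = 26 → High.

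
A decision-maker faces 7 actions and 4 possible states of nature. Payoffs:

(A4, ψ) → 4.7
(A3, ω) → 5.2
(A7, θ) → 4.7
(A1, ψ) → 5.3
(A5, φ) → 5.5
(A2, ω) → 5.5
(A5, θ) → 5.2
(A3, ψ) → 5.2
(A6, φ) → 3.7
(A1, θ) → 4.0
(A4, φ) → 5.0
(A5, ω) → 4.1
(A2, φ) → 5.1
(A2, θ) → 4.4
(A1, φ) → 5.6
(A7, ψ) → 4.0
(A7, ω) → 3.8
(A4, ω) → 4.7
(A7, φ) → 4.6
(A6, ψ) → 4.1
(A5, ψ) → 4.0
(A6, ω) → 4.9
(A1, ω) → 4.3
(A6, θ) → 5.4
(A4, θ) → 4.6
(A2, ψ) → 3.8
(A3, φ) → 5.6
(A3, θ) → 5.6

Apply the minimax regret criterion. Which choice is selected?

Column bests: θ=5.6, φ=5.6, ψ=5.3, ω=5.5.
A1 regrets: 1.6, 0.0, 0.0, 1.2 → max 1.6
A2 regrets: 1.2, 0.5, 1.5, 0.0 → max 1.5
A3 regrets: 0.0, 0.0, 0.1, 0.3 → max 0.3
A4 regrets: 1.0, 0.6, 0.6, 0.8 → max 1.0
A5 regrets: 0.4, 0.1, 1.3, 1.4 → max 1.4
A6 regrets: 0.2, 1.9, 1.2, 0.6 → max 1.9
A7 regrets: 0.9, 1.0, 1.3, 1.7 → max 1.7
Smallest max regret = 0.3 → A3.

A3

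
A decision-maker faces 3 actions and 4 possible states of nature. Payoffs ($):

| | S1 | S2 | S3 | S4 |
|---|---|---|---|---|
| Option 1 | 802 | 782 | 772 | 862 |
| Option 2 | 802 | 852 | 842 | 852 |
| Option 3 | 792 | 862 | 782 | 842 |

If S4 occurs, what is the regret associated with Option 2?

10

Best payoff under S4 is 862.
Regret = 862 − 852 = 10.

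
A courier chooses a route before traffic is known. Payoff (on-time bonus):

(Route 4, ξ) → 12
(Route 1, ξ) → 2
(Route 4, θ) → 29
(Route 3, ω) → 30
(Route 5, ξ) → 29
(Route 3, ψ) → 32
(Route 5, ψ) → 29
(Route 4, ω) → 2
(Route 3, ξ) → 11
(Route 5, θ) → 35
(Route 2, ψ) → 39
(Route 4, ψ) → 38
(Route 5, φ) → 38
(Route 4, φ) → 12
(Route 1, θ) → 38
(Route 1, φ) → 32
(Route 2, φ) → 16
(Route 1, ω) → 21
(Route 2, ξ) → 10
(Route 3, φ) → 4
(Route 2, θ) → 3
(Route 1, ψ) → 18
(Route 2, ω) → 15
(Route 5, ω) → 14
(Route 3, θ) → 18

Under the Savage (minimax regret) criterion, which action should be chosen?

Route 5

Column bests: θ=38, φ=38, ψ=39, ω=30, ξ=29.
Route 1 regrets: 0, 6, 21, 9, 27 → max 27
Route 2 regrets: 35, 22, 0, 15, 19 → max 35
Route 3 regrets: 20, 34, 7, 0, 18 → max 34
Route 4 regrets: 9, 26, 1, 28, 17 → max 28
Route 5 regrets: 3, 0, 10, 16, 0 → max 16
Smallest max regret = 16 → Route 5.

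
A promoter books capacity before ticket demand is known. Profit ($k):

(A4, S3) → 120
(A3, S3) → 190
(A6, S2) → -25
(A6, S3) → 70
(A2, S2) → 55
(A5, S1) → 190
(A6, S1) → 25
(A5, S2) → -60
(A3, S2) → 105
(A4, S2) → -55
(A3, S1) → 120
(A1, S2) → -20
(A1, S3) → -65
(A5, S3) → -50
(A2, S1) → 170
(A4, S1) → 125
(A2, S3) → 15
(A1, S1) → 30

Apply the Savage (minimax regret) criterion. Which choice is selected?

A3

Column bests: S1=190, S2=105, S3=190.
A1 regrets: 160, 125, 255 → max 255
A2 regrets: 20, 50, 175 → max 175
A3 regrets: 70, 0, 0 → max 70
A4 regrets: 65, 160, 70 → max 160
A5 regrets: 0, 165, 240 → max 240
A6 regrets: 165, 130, 120 → max 165
Smallest max regret = 70 → A3.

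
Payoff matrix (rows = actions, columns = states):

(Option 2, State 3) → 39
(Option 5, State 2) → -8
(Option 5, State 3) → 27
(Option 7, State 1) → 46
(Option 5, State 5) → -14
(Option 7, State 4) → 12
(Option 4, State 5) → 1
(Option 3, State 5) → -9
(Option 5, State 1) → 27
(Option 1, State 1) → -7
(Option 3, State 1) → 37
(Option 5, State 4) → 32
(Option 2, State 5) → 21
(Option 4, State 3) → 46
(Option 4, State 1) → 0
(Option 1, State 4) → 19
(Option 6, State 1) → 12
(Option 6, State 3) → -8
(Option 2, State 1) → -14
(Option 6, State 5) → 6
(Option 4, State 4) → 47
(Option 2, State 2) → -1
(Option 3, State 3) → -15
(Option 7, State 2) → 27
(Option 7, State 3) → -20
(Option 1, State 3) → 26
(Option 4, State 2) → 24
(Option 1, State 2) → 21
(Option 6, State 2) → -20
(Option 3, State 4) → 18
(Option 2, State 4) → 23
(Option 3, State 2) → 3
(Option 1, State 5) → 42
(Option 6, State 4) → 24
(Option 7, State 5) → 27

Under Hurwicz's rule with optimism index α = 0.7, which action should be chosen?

Option 1: 0.7·42 + 0.3·(-7) = 27.3
Option 2: 0.7·39 + 0.3·(-14) = 23.1
Option 3: 0.7·37 + 0.3·(-15) = 21.4
Option 4: 0.7·47 + 0.3·0 = 32.9
Option 5: 0.7·32 + 0.3·(-14) = 18.2
Option 6: 0.7·24 + 0.3·(-20) = 10.8
Option 7: 0.7·46 + 0.3·(-20) = 26.2
Highest Hurwicz score = 32.9 → Option 4.

Option 4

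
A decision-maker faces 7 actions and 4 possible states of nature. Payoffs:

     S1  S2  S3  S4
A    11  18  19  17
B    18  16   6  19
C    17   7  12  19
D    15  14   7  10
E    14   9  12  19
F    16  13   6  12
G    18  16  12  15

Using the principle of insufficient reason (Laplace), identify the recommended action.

Row averages: A=16.25, B=14.75, C=13.75, D=11.5, E=13.5, F=11.75, G=15.25
Highest average = 16.25 → A.

A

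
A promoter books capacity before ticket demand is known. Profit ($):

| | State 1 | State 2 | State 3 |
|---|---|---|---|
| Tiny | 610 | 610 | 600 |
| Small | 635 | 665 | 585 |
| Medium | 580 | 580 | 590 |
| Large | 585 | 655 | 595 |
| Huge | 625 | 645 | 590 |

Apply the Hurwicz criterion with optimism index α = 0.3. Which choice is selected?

Tiny: 0.3·610 + 0.7·600 = 603
Small: 0.3·665 + 0.7·585 = 609
Medium: 0.3·590 + 0.7·580 = 583
Large: 0.3·655 + 0.7·585 = 606
Huge: 0.3·645 + 0.7·590 = 606.5
Highest Hurwicz score = 609 → Small.

Small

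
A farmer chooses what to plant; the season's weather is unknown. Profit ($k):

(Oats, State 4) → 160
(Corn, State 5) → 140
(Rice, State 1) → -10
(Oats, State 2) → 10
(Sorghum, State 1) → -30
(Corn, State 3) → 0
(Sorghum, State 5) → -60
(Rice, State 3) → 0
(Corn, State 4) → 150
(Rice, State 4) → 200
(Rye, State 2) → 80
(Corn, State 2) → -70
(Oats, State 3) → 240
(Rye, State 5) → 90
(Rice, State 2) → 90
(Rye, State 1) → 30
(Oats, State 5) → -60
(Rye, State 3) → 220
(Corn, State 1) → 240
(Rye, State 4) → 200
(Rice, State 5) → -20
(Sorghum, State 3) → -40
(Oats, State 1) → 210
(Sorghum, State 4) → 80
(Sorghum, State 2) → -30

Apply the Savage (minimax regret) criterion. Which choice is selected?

Oats

Column bests: State 1=240, State 2=90, State 3=240, State 4=200, State 5=140.
Rye regrets: 210, 10, 20, 0, 50 → max 210
Corn regrets: 0, 160, 240, 50, 0 → max 240
Sorghum regrets: 270, 120, 280, 120, 200 → max 280
Oats regrets: 30, 80, 0, 40, 200 → max 200
Rice regrets: 250, 0, 240, 0, 160 → max 250
Smallest max regret = 200 → Oats.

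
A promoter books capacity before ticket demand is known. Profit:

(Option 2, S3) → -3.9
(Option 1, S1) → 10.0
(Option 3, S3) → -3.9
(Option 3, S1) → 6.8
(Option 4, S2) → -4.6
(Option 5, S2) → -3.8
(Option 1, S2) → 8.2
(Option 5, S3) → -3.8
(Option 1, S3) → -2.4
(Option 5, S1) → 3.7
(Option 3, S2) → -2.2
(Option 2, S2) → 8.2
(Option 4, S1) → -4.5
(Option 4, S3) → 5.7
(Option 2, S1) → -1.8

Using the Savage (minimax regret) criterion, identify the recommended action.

Option 1

Column bests: S1=10.0, S2=8.2, S3=5.7.
Option 1 regrets: 0.0, 0.0, 8.1 → max 8.1
Option 2 regrets: 11.8, 0.0, 9.6 → max 11.8
Option 3 regrets: 3.2, 10.4, 9.6 → max 10.4
Option 4 regrets: 14.5, 12.8, 0.0 → max 14.5
Option 5 regrets: 6.3, 12.0, 9.5 → max 12.0
Smallest max regret = 8.1 → Option 1.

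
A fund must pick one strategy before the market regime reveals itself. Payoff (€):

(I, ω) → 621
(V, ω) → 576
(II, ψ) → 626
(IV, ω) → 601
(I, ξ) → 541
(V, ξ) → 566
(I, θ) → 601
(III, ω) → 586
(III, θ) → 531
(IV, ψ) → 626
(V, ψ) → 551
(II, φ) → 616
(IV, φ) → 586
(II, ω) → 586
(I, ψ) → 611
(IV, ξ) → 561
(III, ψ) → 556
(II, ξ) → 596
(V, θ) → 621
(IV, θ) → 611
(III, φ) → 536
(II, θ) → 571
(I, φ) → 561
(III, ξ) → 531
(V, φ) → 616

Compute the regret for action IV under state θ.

10

Best payoff under θ is 621.
Regret = 621 − 611 = 10.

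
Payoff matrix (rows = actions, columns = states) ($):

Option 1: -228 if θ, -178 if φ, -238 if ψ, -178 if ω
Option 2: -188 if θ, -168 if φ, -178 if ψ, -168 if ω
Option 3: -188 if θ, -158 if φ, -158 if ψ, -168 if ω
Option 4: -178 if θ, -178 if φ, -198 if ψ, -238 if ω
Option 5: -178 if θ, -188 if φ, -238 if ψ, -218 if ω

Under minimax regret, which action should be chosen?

Option 3

Column bests: θ=-178, φ=-158, ψ=-158, ω=-168.
Option 1 regrets: 50, 20, 80, 10 → max 80
Option 2 regrets: 10, 10, 20, 0 → max 20
Option 3 regrets: 10, 0, 0, 0 → max 10
Option 4 regrets: 0, 20, 40, 70 → max 70
Option 5 regrets: 0, 30, 80, 50 → max 80
Smallest max regret = 10 → Option 3.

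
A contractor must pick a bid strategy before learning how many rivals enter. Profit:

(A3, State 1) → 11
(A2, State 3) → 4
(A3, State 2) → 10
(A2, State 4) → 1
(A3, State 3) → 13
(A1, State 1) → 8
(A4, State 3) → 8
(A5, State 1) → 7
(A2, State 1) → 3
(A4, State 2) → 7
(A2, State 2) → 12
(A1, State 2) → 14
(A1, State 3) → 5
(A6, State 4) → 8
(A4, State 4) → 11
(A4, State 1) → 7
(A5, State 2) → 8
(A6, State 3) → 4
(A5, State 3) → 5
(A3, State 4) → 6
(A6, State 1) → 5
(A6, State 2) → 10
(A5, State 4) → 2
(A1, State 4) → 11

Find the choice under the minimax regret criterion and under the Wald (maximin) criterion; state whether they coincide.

minimax regret → A3; maximin → A4 (disagree)

Column bests: State 1=11, State 2=14, State 3=13, State 4=11.
A1 regrets: 3, 0, 8, 0 → max 8
A2 regrets: 8, 2, 9, 10 → max 10
A3 regrets: 0, 4, 0, 5 → max 5
A4 regrets: 4, 7, 5, 0 → max 7
A5 regrets: 4, 6, 8, 9 → max 9
A6 regrets: 6, 4, 9, 3 → max 9
Smallest max regret = 5 → A3.
Row minima: A1=5, A2=1, A3=6, A4=7, A5=2, A6=4
Best worst-case = 7 → A4.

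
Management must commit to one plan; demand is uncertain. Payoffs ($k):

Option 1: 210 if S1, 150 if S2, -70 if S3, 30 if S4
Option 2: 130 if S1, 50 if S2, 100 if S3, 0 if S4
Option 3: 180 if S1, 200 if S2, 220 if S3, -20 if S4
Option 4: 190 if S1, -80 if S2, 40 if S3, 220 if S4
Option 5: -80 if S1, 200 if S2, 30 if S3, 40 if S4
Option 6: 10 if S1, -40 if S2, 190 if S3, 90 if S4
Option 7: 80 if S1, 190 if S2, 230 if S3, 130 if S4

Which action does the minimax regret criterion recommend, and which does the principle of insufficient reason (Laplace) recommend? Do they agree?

minimax regret → Option 7; laplace → Option 7 (agree)

Column bests: S1=210, S2=200, S3=230, S4=220.
Option 1 regrets: 0, 50, 300, 190 → max 300
Option 2 regrets: 80, 150, 130, 220 → max 220
Option 3 regrets: 30, 0, 10, 240 → max 240
Option 4 regrets: 20, 280, 190, 0 → max 280
Option 5 regrets: 290, 0, 200, 180 → max 290
Option 6 regrets: 200, 240, 40, 130 → max 240
Option 7 regrets: 130, 10, 0, 90 → max 130
Smallest max regret = 130 → Option 7.
Row averages: Option 1=80, Option 2=70, Option 3=145, Option 4=92.5, Option 5=47.5, Option 6=62.5, Option 7=157.5
Highest average = 157.5 → Option 7.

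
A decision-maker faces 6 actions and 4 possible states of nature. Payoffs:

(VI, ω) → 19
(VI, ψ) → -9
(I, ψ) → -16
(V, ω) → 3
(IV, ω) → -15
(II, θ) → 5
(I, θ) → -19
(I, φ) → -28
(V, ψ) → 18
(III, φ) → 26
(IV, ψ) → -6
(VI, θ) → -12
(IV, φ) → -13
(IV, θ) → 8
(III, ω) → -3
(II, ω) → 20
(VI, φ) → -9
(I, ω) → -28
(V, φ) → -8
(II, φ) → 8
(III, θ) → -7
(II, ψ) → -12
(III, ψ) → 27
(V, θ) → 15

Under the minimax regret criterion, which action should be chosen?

Column bests: θ=15, φ=26, ψ=27, ω=20.
I regrets: 34, 54, 43, 48 → max 54
II regrets: 10, 18, 39, 0 → max 39
III regrets: 22, 0, 0, 23 → max 23
IV regrets: 7, 39, 33, 35 → max 39
V regrets: 0, 34, 9, 17 → max 34
VI regrets: 27, 35, 36, 1 → max 36
Smallest max regret = 23 → III.

III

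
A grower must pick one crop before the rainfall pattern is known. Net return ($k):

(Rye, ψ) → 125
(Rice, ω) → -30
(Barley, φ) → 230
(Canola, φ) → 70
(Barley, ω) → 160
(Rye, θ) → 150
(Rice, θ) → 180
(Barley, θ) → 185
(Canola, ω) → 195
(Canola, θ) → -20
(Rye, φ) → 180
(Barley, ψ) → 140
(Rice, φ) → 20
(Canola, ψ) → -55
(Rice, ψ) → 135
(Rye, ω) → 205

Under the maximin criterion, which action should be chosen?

Barley

Row minima: Canola=-55, Rice=-30, Barley=140, Rye=125
Best worst-case = 140 → Barley.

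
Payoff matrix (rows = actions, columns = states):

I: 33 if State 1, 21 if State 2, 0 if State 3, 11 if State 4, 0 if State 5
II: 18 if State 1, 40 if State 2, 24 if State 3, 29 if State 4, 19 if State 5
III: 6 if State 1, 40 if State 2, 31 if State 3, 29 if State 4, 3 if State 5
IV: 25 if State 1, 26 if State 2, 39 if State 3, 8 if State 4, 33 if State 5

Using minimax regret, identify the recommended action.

II

Column bests: State 1=33, State 2=40, State 3=39, State 4=29, State 5=33.
I regrets: 0, 19, 39, 18, 33 → max 39
II regrets: 15, 0, 15, 0, 14 → max 15
III regrets: 27, 0, 8, 0, 30 → max 30
IV regrets: 8, 14, 0, 21, 0 → max 21
Smallest max regret = 15 → II.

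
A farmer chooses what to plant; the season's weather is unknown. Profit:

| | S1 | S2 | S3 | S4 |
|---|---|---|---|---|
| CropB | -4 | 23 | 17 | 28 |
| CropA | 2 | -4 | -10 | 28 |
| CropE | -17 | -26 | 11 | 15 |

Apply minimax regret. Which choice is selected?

CropB

Column bests: S1=2, S2=23, S3=17, S4=28.
CropB regrets: 6, 0, 0, 0 → max 6
CropA regrets: 0, 27, 27, 0 → max 27
CropE regrets: 19, 49, 6, 13 → max 49
Smallest max regret = 6 → CropB.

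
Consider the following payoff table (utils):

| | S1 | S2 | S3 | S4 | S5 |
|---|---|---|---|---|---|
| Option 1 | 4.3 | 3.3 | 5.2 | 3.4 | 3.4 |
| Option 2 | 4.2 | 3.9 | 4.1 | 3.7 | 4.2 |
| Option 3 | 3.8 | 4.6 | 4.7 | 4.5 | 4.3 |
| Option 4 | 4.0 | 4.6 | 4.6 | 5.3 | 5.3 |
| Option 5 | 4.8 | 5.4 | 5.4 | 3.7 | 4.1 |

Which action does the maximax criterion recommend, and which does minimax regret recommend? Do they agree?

maximax → Option 5; minimax regret → Option 4 (disagree)

Row maxima: Option 1=5.2, Option 2=4.2, Option 3=4.7, Option 4=5.3, Option 5=5.4
Best best-case = 5.4 → Option 5.
Column bests: S1=4.8, S2=5.4, S3=5.4, S4=5.3, S5=5.3.
Option 1 regrets: 0.5, 2.1, 0.2, 1.9, 1.9 → max 2.1
Option 2 regrets: 0.6, 1.5, 1.3, 1.6, 1.1 → max 1.6
Option 3 regrets: 1.0, 0.8, 0.7, 0.8, 1.0 → max 1.0
Option 4 regrets: 0.8, 0.8, 0.8, 0.0, 0.0 → max 0.8
Option 5 regrets: 0.0, 0.0, 0.0, 1.6, 1.2 → max 1.6
Smallest max regret = 0.8 → Option 4.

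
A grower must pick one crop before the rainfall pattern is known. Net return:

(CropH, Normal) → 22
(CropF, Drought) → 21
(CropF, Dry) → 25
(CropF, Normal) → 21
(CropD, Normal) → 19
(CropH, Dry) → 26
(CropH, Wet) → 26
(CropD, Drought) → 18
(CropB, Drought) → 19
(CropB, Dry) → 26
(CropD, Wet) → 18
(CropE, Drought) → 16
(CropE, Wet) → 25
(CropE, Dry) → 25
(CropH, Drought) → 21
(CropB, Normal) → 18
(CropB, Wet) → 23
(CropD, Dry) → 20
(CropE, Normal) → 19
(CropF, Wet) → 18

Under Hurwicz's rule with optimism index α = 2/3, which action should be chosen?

CropH

CropH: 2/3·26 + 1/3·21 = 73/3
CropD: 2/3·20 + 1/3·18 = 58/3
CropB: 2/3·26 + 1/3·18 = 70/3
CropE: 2/3·25 + 1/3·16 = 22
CropF: 2/3·25 + 1/3·18 = 68/3
Highest Hurwicz score = 73/3 → CropH.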